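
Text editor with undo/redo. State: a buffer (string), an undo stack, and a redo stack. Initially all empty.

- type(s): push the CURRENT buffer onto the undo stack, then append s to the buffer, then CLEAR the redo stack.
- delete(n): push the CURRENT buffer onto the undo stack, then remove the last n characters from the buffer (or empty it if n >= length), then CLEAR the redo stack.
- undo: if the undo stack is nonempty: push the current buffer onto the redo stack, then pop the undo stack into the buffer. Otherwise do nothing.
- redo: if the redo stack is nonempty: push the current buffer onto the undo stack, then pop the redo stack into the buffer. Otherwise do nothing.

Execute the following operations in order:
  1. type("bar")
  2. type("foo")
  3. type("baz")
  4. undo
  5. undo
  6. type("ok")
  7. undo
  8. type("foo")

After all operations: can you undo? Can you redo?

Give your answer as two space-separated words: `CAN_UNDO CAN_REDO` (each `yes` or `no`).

After op 1 (type): buf='bar' undo_depth=1 redo_depth=0
After op 2 (type): buf='barfoo' undo_depth=2 redo_depth=0
After op 3 (type): buf='barfoobaz' undo_depth=3 redo_depth=0
After op 4 (undo): buf='barfoo' undo_depth=2 redo_depth=1
After op 5 (undo): buf='bar' undo_depth=1 redo_depth=2
After op 6 (type): buf='barok' undo_depth=2 redo_depth=0
After op 7 (undo): buf='bar' undo_depth=1 redo_depth=1
After op 8 (type): buf='barfoo' undo_depth=2 redo_depth=0

Answer: yes no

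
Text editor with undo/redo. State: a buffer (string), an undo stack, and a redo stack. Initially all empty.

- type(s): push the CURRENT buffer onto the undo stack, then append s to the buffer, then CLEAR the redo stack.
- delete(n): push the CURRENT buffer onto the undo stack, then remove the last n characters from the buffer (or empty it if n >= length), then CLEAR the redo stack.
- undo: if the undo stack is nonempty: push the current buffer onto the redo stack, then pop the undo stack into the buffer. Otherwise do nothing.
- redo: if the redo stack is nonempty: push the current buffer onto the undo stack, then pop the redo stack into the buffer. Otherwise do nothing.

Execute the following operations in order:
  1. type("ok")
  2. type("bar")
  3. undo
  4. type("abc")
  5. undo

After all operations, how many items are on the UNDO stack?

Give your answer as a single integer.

After op 1 (type): buf='ok' undo_depth=1 redo_depth=0
After op 2 (type): buf='okbar' undo_depth=2 redo_depth=0
After op 3 (undo): buf='ok' undo_depth=1 redo_depth=1
After op 4 (type): buf='okabc' undo_depth=2 redo_depth=0
After op 5 (undo): buf='ok' undo_depth=1 redo_depth=1

Answer: 1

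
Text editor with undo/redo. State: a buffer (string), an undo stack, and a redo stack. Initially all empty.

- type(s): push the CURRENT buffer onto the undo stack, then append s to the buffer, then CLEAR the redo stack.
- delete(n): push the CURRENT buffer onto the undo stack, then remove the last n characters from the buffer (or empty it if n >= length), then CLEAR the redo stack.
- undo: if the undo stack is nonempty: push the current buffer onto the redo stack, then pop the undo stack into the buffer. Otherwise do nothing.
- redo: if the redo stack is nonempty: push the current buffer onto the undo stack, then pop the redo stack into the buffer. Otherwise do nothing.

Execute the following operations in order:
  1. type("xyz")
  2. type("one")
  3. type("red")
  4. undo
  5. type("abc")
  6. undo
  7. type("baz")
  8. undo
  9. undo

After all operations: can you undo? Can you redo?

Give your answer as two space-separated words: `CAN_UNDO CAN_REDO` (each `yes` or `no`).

Answer: yes yes

Derivation:
After op 1 (type): buf='xyz' undo_depth=1 redo_depth=0
After op 2 (type): buf='xyzone' undo_depth=2 redo_depth=0
After op 3 (type): buf='xyzonered' undo_depth=3 redo_depth=0
After op 4 (undo): buf='xyzone' undo_depth=2 redo_depth=1
After op 5 (type): buf='xyzoneabc' undo_depth=3 redo_depth=0
After op 6 (undo): buf='xyzone' undo_depth=2 redo_depth=1
After op 7 (type): buf='xyzonebaz' undo_depth=3 redo_depth=0
After op 8 (undo): buf='xyzone' undo_depth=2 redo_depth=1
After op 9 (undo): buf='xyz' undo_depth=1 redo_depth=2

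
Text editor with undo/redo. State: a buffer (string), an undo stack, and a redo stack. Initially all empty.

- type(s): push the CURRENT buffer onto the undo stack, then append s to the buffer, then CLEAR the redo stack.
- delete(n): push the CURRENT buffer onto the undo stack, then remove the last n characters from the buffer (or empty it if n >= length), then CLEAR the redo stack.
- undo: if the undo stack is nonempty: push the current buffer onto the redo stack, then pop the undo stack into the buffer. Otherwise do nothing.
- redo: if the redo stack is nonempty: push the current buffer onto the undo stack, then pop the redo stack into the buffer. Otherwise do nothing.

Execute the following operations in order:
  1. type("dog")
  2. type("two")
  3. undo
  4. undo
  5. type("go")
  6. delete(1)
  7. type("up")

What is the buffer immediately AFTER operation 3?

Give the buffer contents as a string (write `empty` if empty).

Answer: dog

Derivation:
After op 1 (type): buf='dog' undo_depth=1 redo_depth=0
After op 2 (type): buf='dogtwo' undo_depth=2 redo_depth=0
After op 3 (undo): buf='dog' undo_depth=1 redo_depth=1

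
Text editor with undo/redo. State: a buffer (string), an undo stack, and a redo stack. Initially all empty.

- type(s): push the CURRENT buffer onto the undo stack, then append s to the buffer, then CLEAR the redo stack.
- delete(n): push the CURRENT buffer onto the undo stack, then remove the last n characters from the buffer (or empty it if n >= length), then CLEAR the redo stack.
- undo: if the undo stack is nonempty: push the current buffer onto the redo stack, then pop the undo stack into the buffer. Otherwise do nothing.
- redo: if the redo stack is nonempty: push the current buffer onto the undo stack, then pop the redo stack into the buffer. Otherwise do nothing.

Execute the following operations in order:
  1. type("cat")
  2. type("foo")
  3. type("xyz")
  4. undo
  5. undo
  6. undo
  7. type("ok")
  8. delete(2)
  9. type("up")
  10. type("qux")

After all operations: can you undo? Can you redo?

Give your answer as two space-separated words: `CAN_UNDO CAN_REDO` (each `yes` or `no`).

After op 1 (type): buf='cat' undo_depth=1 redo_depth=0
After op 2 (type): buf='catfoo' undo_depth=2 redo_depth=0
After op 3 (type): buf='catfooxyz' undo_depth=3 redo_depth=0
After op 4 (undo): buf='catfoo' undo_depth=2 redo_depth=1
After op 5 (undo): buf='cat' undo_depth=1 redo_depth=2
After op 6 (undo): buf='(empty)' undo_depth=0 redo_depth=3
After op 7 (type): buf='ok' undo_depth=1 redo_depth=0
After op 8 (delete): buf='(empty)' undo_depth=2 redo_depth=0
After op 9 (type): buf='up' undo_depth=3 redo_depth=0
After op 10 (type): buf='upqux' undo_depth=4 redo_depth=0

Answer: yes no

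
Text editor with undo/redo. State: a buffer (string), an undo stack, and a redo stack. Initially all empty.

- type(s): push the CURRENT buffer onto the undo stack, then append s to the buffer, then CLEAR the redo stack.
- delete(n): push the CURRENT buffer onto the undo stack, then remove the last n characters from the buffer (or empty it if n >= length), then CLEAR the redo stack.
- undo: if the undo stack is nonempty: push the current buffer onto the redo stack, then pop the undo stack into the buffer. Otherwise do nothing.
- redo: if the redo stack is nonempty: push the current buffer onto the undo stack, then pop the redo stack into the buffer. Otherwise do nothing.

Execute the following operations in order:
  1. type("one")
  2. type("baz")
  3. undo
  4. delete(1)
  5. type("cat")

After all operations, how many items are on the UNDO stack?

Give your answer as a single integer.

After op 1 (type): buf='one' undo_depth=1 redo_depth=0
After op 2 (type): buf='onebaz' undo_depth=2 redo_depth=0
After op 3 (undo): buf='one' undo_depth=1 redo_depth=1
After op 4 (delete): buf='on' undo_depth=2 redo_depth=0
After op 5 (type): buf='oncat' undo_depth=3 redo_depth=0

Answer: 3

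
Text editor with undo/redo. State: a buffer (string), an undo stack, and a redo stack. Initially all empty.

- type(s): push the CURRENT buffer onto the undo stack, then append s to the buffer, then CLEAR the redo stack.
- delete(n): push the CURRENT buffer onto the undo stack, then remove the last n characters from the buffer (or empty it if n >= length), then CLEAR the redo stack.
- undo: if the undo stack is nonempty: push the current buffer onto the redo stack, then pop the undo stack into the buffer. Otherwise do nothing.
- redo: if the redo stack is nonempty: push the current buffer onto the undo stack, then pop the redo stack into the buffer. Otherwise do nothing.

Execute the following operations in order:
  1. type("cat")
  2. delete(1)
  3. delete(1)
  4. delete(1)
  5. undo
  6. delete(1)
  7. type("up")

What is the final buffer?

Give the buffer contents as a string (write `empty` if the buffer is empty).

Answer: up

Derivation:
After op 1 (type): buf='cat' undo_depth=1 redo_depth=0
After op 2 (delete): buf='ca' undo_depth=2 redo_depth=0
After op 3 (delete): buf='c' undo_depth=3 redo_depth=0
After op 4 (delete): buf='(empty)' undo_depth=4 redo_depth=0
After op 5 (undo): buf='c' undo_depth=3 redo_depth=1
After op 6 (delete): buf='(empty)' undo_depth=4 redo_depth=0
After op 7 (type): buf='up' undo_depth=5 redo_depth=0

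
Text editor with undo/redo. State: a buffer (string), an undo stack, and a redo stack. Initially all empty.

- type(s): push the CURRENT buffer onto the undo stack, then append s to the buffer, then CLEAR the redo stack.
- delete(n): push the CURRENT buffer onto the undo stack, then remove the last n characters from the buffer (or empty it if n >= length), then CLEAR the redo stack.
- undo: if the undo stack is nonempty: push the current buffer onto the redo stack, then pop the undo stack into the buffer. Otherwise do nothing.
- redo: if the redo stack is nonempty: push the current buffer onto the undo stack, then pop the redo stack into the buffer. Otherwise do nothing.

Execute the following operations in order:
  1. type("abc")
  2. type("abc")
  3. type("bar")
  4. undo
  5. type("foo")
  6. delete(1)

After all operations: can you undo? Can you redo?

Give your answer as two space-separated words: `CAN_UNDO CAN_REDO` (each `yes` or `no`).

After op 1 (type): buf='abc' undo_depth=1 redo_depth=0
After op 2 (type): buf='abcabc' undo_depth=2 redo_depth=0
After op 3 (type): buf='abcabcbar' undo_depth=3 redo_depth=0
After op 4 (undo): buf='abcabc' undo_depth=2 redo_depth=1
After op 5 (type): buf='abcabcfoo' undo_depth=3 redo_depth=0
After op 6 (delete): buf='abcabcfo' undo_depth=4 redo_depth=0

Answer: yes no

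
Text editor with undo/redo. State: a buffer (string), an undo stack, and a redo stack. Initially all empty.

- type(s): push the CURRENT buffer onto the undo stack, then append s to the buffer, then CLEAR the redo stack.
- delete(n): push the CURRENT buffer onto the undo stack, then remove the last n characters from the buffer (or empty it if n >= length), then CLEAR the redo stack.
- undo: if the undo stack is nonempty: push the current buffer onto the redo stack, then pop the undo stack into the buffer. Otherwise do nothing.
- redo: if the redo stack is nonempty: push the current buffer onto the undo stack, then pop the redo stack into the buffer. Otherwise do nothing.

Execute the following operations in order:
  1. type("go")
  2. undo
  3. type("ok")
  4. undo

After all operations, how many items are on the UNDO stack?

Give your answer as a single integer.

After op 1 (type): buf='go' undo_depth=1 redo_depth=0
After op 2 (undo): buf='(empty)' undo_depth=0 redo_depth=1
After op 3 (type): buf='ok' undo_depth=1 redo_depth=0
After op 4 (undo): buf='(empty)' undo_depth=0 redo_depth=1

Answer: 0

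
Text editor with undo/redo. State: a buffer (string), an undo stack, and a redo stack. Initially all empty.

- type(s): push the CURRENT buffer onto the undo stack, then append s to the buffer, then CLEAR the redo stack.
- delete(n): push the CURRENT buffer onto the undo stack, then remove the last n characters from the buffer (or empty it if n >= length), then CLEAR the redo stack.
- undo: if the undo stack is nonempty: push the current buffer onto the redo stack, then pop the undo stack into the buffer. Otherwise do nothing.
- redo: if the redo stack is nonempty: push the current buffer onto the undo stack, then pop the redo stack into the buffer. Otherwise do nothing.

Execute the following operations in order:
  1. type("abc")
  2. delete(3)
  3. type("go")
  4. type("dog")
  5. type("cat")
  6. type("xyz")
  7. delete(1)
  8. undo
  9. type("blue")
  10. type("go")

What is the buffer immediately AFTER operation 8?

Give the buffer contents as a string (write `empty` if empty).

Answer: godogcatxyz

Derivation:
After op 1 (type): buf='abc' undo_depth=1 redo_depth=0
After op 2 (delete): buf='(empty)' undo_depth=2 redo_depth=0
After op 3 (type): buf='go' undo_depth=3 redo_depth=0
After op 4 (type): buf='godog' undo_depth=4 redo_depth=0
After op 5 (type): buf='godogcat' undo_depth=5 redo_depth=0
After op 6 (type): buf='godogcatxyz' undo_depth=6 redo_depth=0
After op 7 (delete): buf='godogcatxy' undo_depth=7 redo_depth=0
After op 8 (undo): buf='godogcatxyz' undo_depth=6 redo_depth=1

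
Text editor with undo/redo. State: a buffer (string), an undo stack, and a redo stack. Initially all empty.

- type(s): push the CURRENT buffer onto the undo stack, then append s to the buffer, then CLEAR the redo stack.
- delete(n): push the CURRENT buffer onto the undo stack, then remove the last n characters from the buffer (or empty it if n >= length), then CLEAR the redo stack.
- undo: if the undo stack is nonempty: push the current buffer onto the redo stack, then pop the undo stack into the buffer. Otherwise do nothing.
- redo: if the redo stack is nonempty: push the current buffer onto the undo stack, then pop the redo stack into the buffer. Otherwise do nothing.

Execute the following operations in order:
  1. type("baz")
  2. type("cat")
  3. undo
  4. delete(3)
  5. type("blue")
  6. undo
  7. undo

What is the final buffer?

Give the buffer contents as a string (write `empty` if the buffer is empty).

Answer: baz

Derivation:
After op 1 (type): buf='baz' undo_depth=1 redo_depth=0
After op 2 (type): buf='bazcat' undo_depth=2 redo_depth=0
After op 3 (undo): buf='baz' undo_depth=1 redo_depth=1
After op 4 (delete): buf='(empty)' undo_depth=2 redo_depth=0
After op 5 (type): buf='blue' undo_depth=3 redo_depth=0
After op 6 (undo): buf='(empty)' undo_depth=2 redo_depth=1
After op 7 (undo): buf='baz' undo_depth=1 redo_depth=2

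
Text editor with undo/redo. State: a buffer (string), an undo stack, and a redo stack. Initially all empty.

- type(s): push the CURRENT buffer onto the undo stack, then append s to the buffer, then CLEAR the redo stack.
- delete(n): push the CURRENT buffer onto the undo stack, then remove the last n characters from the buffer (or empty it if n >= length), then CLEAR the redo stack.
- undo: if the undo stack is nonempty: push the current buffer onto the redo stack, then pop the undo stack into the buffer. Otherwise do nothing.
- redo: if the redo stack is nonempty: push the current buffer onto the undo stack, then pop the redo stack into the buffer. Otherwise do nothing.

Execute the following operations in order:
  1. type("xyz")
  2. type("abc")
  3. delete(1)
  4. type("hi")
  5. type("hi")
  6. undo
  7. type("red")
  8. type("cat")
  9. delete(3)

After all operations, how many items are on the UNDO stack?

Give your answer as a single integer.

Answer: 7

Derivation:
After op 1 (type): buf='xyz' undo_depth=1 redo_depth=0
After op 2 (type): buf='xyzabc' undo_depth=2 redo_depth=0
After op 3 (delete): buf='xyzab' undo_depth=3 redo_depth=0
After op 4 (type): buf='xyzabhi' undo_depth=4 redo_depth=0
After op 5 (type): buf='xyzabhihi' undo_depth=5 redo_depth=0
After op 6 (undo): buf='xyzabhi' undo_depth=4 redo_depth=1
After op 7 (type): buf='xyzabhired' undo_depth=5 redo_depth=0
After op 8 (type): buf='xyzabhiredcat' undo_depth=6 redo_depth=0
After op 9 (delete): buf='xyzabhired' undo_depth=7 redo_depth=0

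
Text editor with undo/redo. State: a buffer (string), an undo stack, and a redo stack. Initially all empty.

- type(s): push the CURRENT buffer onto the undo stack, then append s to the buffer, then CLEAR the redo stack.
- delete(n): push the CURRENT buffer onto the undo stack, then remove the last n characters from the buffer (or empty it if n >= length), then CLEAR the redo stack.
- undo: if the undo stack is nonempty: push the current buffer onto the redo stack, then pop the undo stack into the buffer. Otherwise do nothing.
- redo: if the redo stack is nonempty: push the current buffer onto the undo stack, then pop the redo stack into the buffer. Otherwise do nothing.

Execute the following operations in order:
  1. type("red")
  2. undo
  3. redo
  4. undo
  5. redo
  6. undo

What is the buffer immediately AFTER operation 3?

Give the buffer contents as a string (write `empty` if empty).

After op 1 (type): buf='red' undo_depth=1 redo_depth=0
After op 2 (undo): buf='(empty)' undo_depth=0 redo_depth=1
After op 3 (redo): buf='red' undo_depth=1 redo_depth=0

Answer: red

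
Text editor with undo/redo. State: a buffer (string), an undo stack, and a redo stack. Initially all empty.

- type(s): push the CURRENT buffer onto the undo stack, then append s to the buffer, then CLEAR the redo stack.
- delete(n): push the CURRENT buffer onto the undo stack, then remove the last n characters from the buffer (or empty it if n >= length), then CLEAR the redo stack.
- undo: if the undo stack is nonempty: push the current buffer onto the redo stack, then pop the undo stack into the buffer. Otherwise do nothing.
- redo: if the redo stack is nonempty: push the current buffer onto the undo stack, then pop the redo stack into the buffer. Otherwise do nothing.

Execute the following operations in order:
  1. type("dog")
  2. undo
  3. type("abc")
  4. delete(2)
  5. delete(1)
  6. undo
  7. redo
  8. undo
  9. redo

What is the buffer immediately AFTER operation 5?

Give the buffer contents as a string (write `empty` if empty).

After op 1 (type): buf='dog' undo_depth=1 redo_depth=0
After op 2 (undo): buf='(empty)' undo_depth=0 redo_depth=1
After op 3 (type): buf='abc' undo_depth=1 redo_depth=0
After op 4 (delete): buf='a' undo_depth=2 redo_depth=0
After op 5 (delete): buf='(empty)' undo_depth=3 redo_depth=0

Answer: empty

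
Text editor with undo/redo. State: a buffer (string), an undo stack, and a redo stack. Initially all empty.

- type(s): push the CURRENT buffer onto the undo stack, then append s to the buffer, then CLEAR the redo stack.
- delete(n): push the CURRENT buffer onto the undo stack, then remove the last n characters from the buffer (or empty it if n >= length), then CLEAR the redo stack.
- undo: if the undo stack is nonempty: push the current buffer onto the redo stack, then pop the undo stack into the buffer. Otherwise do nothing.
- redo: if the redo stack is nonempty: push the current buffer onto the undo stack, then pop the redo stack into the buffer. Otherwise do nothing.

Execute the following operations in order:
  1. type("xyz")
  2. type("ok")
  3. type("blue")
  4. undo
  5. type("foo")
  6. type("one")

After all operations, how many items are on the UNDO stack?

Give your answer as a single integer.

After op 1 (type): buf='xyz' undo_depth=1 redo_depth=0
After op 2 (type): buf='xyzok' undo_depth=2 redo_depth=0
After op 3 (type): buf='xyzokblue' undo_depth=3 redo_depth=0
After op 4 (undo): buf='xyzok' undo_depth=2 redo_depth=1
After op 5 (type): buf='xyzokfoo' undo_depth=3 redo_depth=0
After op 6 (type): buf='xyzokfooone' undo_depth=4 redo_depth=0

Answer: 4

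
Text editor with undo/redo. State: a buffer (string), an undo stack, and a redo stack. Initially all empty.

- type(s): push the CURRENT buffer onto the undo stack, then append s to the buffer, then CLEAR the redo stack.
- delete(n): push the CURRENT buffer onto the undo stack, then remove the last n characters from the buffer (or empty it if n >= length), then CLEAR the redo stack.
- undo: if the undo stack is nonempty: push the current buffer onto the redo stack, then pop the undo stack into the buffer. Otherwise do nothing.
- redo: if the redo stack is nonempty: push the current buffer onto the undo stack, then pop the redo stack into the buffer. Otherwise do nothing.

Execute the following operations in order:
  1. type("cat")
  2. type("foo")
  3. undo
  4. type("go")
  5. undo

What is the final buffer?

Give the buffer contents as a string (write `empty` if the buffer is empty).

After op 1 (type): buf='cat' undo_depth=1 redo_depth=0
After op 2 (type): buf='catfoo' undo_depth=2 redo_depth=0
After op 3 (undo): buf='cat' undo_depth=1 redo_depth=1
After op 4 (type): buf='catgo' undo_depth=2 redo_depth=0
After op 5 (undo): buf='cat' undo_depth=1 redo_depth=1

Answer: cat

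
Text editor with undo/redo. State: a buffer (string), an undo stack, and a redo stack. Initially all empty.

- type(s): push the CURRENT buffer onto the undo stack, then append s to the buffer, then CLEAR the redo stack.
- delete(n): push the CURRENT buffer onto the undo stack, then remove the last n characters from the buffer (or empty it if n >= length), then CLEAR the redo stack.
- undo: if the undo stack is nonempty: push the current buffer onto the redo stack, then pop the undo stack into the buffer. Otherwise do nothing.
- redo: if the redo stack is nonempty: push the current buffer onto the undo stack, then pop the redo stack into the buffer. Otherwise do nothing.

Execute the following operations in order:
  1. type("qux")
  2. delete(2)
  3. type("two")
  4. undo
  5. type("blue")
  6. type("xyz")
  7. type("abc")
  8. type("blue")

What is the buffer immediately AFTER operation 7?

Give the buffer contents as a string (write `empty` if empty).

After op 1 (type): buf='qux' undo_depth=1 redo_depth=0
After op 2 (delete): buf='q' undo_depth=2 redo_depth=0
After op 3 (type): buf='qtwo' undo_depth=3 redo_depth=0
After op 4 (undo): buf='q' undo_depth=2 redo_depth=1
After op 5 (type): buf='qblue' undo_depth=3 redo_depth=0
After op 6 (type): buf='qbluexyz' undo_depth=4 redo_depth=0
After op 7 (type): buf='qbluexyzabc' undo_depth=5 redo_depth=0

Answer: qbluexyzabc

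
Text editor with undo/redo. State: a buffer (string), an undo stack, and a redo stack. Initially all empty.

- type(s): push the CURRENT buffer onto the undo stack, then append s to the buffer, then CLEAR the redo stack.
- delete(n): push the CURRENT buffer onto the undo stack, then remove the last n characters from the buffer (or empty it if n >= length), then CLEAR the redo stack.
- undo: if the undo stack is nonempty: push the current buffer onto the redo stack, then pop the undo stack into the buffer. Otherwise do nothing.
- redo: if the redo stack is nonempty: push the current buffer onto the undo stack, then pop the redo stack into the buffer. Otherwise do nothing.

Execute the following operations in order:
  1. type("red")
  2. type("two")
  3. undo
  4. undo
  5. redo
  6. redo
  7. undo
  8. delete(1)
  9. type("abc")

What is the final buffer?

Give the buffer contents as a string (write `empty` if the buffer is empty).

Answer: reabc

Derivation:
After op 1 (type): buf='red' undo_depth=1 redo_depth=0
After op 2 (type): buf='redtwo' undo_depth=2 redo_depth=0
After op 3 (undo): buf='red' undo_depth=1 redo_depth=1
After op 4 (undo): buf='(empty)' undo_depth=0 redo_depth=2
After op 5 (redo): buf='red' undo_depth=1 redo_depth=1
After op 6 (redo): buf='redtwo' undo_depth=2 redo_depth=0
After op 7 (undo): buf='red' undo_depth=1 redo_depth=1
After op 8 (delete): buf='re' undo_depth=2 redo_depth=0
After op 9 (type): buf='reabc' undo_depth=3 redo_depth=0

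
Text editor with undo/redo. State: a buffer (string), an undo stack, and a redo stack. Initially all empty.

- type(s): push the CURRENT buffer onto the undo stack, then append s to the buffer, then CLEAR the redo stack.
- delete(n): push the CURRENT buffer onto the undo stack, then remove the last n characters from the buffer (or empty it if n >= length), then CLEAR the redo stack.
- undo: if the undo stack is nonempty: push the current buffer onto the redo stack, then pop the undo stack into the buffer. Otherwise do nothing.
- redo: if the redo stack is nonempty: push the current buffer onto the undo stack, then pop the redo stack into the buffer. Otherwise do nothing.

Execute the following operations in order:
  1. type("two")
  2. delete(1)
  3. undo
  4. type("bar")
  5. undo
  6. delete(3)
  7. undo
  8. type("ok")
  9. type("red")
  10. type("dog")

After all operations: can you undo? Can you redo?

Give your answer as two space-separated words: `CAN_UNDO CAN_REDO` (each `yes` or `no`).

Answer: yes no

Derivation:
After op 1 (type): buf='two' undo_depth=1 redo_depth=0
After op 2 (delete): buf='tw' undo_depth=2 redo_depth=0
After op 3 (undo): buf='two' undo_depth=1 redo_depth=1
After op 4 (type): buf='twobar' undo_depth=2 redo_depth=0
After op 5 (undo): buf='two' undo_depth=1 redo_depth=1
After op 6 (delete): buf='(empty)' undo_depth=2 redo_depth=0
After op 7 (undo): buf='two' undo_depth=1 redo_depth=1
After op 8 (type): buf='twook' undo_depth=2 redo_depth=0
After op 9 (type): buf='twookred' undo_depth=3 redo_depth=0
After op 10 (type): buf='twookreddog' undo_depth=4 redo_depth=0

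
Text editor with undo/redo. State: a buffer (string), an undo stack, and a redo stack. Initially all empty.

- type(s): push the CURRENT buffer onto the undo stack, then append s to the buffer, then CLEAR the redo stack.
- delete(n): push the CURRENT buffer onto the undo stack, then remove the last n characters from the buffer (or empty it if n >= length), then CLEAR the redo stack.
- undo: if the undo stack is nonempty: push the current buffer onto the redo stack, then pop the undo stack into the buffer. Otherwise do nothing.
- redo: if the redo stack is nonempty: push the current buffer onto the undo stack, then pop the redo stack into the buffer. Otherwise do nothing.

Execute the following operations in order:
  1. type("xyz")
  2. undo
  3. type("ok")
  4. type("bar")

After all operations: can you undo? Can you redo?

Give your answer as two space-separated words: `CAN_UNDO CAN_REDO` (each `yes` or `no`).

After op 1 (type): buf='xyz' undo_depth=1 redo_depth=0
After op 2 (undo): buf='(empty)' undo_depth=0 redo_depth=1
After op 3 (type): buf='ok' undo_depth=1 redo_depth=0
After op 4 (type): buf='okbar' undo_depth=2 redo_depth=0

Answer: yes no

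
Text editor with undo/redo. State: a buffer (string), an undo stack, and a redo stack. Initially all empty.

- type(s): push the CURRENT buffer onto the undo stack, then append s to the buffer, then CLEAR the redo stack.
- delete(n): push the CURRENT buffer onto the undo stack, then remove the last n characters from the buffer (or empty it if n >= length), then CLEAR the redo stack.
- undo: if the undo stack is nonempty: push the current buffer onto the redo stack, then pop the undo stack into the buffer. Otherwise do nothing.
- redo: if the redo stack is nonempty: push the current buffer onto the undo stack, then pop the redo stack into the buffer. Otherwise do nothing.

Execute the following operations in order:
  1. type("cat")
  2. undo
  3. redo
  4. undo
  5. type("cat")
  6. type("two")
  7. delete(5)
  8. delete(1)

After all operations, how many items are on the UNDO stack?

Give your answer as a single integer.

Answer: 4

Derivation:
After op 1 (type): buf='cat' undo_depth=1 redo_depth=0
After op 2 (undo): buf='(empty)' undo_depth=0 redo_depth=1
After op 3 (redo): buf='cat' undo_depth=1 redo_depth=0
After op 4 (undo): buf='(empty)' undo_depth=0 redo_depth=1
After op 5 (type): buf='cat' undo_depth=1 redo_depth=0
After op 6 (type): buf='cattwo' undo_depth=2 redo_depth=0
After op 7 (delete): buf='c' undo_depth=3 redo_depth=0
After op 8 (delete): buf='(empty)' undo_depth=4 redo_depth=0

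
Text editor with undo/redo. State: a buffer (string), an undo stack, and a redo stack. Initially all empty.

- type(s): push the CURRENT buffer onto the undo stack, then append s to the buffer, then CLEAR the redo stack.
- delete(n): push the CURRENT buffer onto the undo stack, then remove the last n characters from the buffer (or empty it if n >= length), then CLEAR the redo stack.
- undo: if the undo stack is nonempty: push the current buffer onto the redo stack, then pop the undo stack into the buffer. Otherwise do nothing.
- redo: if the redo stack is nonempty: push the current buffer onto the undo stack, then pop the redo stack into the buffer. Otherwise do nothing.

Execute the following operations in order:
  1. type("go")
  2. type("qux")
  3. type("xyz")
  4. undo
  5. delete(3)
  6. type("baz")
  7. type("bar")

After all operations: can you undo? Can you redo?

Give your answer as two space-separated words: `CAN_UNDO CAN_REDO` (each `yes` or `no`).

After op 1 (type): buf='go' undo_depth=1 redo_depth=0
After op 2 (type): buf='goqux' undo_depth=2 redo_depth=0
After op 3 (type): buf='goquxxyz' undo_depth=3 redo_depth=0
After op 4 (undo): buf='goqux' undo_depth=2 redo_depth=1
After op 5 (delete): buf='go' undo_depth=3 redo_depth=0
After op 6 (type): buf='gobaz' undo_depth=4 redo_depth=0
After op 7 (type): buf='gobazbar' undo_depth=5 redo_depth=0

Answer: yes no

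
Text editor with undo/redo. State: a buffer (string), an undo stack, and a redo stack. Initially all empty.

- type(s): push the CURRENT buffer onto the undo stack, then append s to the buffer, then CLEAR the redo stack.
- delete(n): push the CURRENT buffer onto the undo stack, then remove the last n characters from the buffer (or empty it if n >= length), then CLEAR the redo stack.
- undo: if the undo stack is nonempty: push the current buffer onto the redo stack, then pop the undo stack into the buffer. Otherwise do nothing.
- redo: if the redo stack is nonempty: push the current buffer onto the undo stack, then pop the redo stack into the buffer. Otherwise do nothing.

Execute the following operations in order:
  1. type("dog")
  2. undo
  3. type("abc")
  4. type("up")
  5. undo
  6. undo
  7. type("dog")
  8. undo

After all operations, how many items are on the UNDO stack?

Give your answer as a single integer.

Answer: 0

Derivation:
After op 1 (type): buf='dog' undo_depth=1 redo_depth=0
After op 2 (undo): buf='(empty)' undo_depth=0 redo_depth=1
After op 3 (type): buf='abc' undo_depth=1 redo_depth=0
After op 4 (type): buf='abcup' undo_depth=2 redo_depth=0
After op 5 (undo): buf='abc' undo_depth=1 redo_depth=1
After op 6 (undo): buf='(empty)' undo_depth=0 redo_depth=2
After op 7 (type): buf='dog' undo_depth=1 redo_depth=0
After op 8 (undo): buf='(empty)' undo_depth=0 redo_depth=1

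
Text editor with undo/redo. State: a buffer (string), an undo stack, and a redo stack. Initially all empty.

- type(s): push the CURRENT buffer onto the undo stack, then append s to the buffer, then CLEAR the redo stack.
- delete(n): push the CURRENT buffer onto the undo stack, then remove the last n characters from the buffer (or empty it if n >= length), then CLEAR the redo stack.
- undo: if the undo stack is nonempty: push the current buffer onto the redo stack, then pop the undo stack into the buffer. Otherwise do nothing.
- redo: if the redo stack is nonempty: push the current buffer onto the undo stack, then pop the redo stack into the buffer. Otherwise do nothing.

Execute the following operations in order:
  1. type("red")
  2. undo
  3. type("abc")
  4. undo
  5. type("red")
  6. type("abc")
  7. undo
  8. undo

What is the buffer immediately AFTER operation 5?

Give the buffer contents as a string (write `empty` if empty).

Answer: red

Derivation:
After op 1 (type): buf='red' undo_depth=1 redo_depth=0
After op 2 (undo): buf='(empty)' undo_depth=0 redo_depth=1
After op 3 (type): buf='abc' undo_depth=1 redo_depth=0
After op 4 (undo): buf='(empty)' undo_depth=0 redo_depth=1
After op 5 (type): buf='red' undo_depth=1 redo_depth=0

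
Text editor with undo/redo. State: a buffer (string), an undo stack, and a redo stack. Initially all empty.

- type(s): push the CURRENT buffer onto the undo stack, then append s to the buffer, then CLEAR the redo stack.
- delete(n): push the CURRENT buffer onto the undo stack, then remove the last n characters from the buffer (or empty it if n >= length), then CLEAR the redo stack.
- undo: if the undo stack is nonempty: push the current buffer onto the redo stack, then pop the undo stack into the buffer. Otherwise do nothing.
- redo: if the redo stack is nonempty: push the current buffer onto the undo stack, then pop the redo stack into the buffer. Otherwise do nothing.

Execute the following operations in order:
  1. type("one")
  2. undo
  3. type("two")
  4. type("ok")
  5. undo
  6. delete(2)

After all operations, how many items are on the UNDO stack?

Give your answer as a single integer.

After op 1 (type): buf='one' undo_depth=1 redo_depth=0
After op 2 (undo): buf='(empty)' undo_depth=0 redo_depth=1
After op 3 (type): buf='two' undo_depth=1 redo_depth=0
After op 4 (type): buf='twook' undo_depth=2 redo_depth=0
After op 5 (undo): buf='two' undo_depth=1 redo_depth=1
After op 6 (delete): buf='t' undo_depth=2 redo_depth=0

Answer: 2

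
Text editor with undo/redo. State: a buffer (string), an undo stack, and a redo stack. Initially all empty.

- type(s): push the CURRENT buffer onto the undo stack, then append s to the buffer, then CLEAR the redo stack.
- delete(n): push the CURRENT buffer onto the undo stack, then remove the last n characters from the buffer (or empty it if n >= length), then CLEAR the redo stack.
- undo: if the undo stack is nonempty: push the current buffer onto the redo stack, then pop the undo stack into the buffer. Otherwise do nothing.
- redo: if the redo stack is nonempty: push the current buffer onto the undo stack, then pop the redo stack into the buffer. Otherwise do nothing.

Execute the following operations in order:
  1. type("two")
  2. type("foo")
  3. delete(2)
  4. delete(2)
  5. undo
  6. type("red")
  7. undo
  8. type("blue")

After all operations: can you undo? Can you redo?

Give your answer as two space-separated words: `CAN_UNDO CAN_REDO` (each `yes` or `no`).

After op 1 (type): buf='two' undo_depth=1 redo_depth=0
After op 2 (type): buf='twofoo' undo_depth=2 redo_depth=0
After op 3 (delete): buf='twof' undo_depth=3 redo_depth=0
After op 4 (delete): buf='tw' undo_depth=4 redo_depth=0
After op 5 (undo): buf='twof' undo_depth=3 redo_depth=1
After op 6 (type): buf='twofred' undo_depth=4 redo_depth=0
After op 7 (undo): buf='twof' undo_depth=3 redo_depth=1
After op 8 (type): buf='twofblue' undo_depth=4 redo_depth=0

Answer: yes no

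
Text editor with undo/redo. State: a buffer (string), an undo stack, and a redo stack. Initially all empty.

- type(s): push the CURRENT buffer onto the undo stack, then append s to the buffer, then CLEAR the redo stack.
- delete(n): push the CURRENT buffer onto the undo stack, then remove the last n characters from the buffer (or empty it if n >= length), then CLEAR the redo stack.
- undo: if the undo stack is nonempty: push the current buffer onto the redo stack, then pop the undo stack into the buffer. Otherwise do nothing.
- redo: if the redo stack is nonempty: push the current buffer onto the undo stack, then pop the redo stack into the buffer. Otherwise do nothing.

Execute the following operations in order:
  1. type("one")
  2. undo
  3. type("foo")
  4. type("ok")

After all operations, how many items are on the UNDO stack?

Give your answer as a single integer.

After op 1 (type): buf='one' undo_depth=1 redo_depth=0
After op 2 (undo): buf='(empty)' undo_depth=0 redo_depth=1
After op 3 (type): buf='foo' undo_depth=1 redo_depth=0
After op 4 (type): buf='foook' undo_depth=2 redo_depth=0

Answer: 2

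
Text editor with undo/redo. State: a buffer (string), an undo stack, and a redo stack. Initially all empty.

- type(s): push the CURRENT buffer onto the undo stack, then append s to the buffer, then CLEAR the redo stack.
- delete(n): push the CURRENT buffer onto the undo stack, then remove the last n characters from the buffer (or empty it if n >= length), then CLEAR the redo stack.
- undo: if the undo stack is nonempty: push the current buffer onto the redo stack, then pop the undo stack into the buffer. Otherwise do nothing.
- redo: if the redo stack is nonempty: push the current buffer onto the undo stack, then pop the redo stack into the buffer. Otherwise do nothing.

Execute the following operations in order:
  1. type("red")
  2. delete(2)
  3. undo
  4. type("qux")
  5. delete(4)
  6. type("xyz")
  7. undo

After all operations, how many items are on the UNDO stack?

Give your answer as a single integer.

Answer: 3

Derivation:
After op 1 (type): buf='red' undo_depth=1 redo_depth=0
After op 2 (delete): buf='r' undo_depth=2 redo_depth=0
After op 3 (undo): buf='red' undo_depth=1 redo_depth=1
After op 4 (type): buf='redqux' undo_depth=2 redo_depth=0
After op 5 (delete): buf='re' undo_depth=3 redo_depth=0
After op 6 (type): buf='rexyz' undo_depth=4 redo_depth=0
After op 7 (undo): buf='re' undo_depth=3 redo_depth=1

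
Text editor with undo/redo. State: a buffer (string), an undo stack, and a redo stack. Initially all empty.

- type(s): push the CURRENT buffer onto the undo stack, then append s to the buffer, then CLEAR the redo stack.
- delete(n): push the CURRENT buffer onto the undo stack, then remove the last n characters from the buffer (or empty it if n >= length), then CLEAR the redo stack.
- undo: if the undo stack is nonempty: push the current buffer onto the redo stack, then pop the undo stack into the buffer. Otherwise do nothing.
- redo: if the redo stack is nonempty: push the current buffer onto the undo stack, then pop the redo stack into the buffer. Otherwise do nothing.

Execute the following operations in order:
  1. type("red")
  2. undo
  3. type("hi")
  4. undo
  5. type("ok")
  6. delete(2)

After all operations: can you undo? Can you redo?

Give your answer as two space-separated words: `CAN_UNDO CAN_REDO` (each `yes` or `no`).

After op 1 (type): buf='red' undo_depth=1 redo_depth=0
After op 2 (undo): buf='(empty)' undo_depth=0 redo_depth=1
After op 3 (type): buf='hi' undo_depth=1 redo_depth=0
After op 4 (undo): buf='(empty)' undo_depth=0 redo_depth=1
After op 5 (type): buf='ok' undo_depth=1 redo_depth=0
After op 6 (delete): buf='(empty)' undo_depth=2 redo_depth=0

Answer: yes no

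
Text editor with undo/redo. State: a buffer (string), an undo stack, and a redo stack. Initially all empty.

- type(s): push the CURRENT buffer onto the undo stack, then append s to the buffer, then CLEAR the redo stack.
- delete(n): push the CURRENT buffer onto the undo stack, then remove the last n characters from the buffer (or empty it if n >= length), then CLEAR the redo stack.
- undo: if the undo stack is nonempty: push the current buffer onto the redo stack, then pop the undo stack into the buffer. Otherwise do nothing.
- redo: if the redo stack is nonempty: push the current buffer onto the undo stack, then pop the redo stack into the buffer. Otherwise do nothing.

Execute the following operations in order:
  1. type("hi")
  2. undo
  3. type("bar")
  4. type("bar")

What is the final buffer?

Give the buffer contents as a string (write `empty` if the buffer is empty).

Answer: barbar

Derivation:
After op 1 (type): buf='hi' undo_depth=1 redo_depth=0
After op 2 (undo): buf='(empty)' undo_depth=0 redo_depth=1
After op 3 (type): buf='bar' undo_depth=1 redo_depth=0
After op 4 (type): buf='barbar' undo_depth=2 redo_depth=0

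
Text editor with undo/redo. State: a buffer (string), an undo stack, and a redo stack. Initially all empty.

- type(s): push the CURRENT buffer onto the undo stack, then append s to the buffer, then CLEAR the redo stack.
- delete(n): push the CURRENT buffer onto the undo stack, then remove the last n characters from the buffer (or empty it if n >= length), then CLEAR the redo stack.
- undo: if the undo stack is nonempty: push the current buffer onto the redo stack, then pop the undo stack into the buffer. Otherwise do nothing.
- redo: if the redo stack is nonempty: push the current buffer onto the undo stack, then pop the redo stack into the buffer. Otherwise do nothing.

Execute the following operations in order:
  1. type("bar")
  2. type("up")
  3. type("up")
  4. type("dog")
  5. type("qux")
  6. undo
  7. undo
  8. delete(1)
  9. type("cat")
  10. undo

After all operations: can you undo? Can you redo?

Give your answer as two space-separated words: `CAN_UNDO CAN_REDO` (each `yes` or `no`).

After op 1 (type): buf='bar' undo_depth=1 redo_depth=0
After op 2 (type): buf='barup' undo_depth=2 redo_depth=0
After op 3 (type): buf='barupup' undo_depth=3 redo_depth=0
After op 4 (type): buf='barupupdog' undo_depth=4 redo_depth=0
After op 5 (type): buf='barupupdogqux' undo_depth=5 redo_depth=0
After op 6 (undo): buf='barupupdog' undo_depth=4 redo_depth=1
After op 7 (undo): buf='barupup' undo_depth=3 redo_depth=2
After op 8 (delete): buf='barupu' undo_depth=4 redo_depth=0
After op 9 (type): buf='barupucat' undo_depth=5 redo_depth=0
After op 10 (undo): buf='barupu' undo_depth=4 redo_depth=1

Answer: yes yes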